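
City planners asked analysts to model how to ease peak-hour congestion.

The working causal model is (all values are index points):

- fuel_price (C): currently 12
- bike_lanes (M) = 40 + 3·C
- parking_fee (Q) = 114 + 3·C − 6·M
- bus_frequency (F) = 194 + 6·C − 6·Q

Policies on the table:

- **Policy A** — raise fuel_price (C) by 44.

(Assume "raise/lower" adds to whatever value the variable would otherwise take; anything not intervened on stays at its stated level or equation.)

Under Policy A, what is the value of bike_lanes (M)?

208

Policy A (C + 44):
  C = 12 + 44 = 56
  M = 40 + 3·56 = 208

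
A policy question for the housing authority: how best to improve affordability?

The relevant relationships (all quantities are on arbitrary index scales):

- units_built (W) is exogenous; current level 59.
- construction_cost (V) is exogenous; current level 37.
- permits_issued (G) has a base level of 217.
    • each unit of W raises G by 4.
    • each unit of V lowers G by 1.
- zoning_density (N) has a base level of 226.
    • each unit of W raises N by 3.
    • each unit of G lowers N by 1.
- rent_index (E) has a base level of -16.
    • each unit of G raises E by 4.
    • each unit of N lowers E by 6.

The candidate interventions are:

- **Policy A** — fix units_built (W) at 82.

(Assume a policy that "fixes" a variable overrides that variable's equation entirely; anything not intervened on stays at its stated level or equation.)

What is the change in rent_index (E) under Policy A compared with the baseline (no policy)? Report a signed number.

Baseline:
  W = 59
  V = 37
  G = 217 + 4·59 − 37 = 416
  N = 226 + 3·59 − 416 = -13
  E = -16 + 4·416 − 6·(-13) = 1726
Policy A (W := 82):
  W = 82
  V = 37
  G = 217 + 4·82 − 37 = 508
  N = 226 + 3·82 − 508 = -36
  E = -16 + 4·508 − 6·(-36) = 2232
Change in E: 2232 − 1726 = 506

506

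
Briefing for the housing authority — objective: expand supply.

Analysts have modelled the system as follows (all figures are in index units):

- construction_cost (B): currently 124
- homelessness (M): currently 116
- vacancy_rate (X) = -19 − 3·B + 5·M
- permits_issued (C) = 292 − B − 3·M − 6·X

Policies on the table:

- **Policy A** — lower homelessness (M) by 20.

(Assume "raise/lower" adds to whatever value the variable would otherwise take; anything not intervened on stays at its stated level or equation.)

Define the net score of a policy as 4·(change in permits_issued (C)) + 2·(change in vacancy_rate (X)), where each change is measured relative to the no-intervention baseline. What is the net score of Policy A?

2440

Baseline:
  B = 124
  M = 116
  X = -19 − 3·124 + 5·116 = 189
  C = 292 − 124 − 3·116 − 6·189 = -1314
Policy A (M − 20):
  B = 124
  M = 116 − 20 = 96
  X = -19 − 3·124 + 5·96 = 89
  C = 292 − 124 − 3·96 − 6·89 = -654
ΔC = -654 − (-1314) = 660; ΔX = 89 − 189 = -100
Score = 4·660 + 2·(-100) = 2440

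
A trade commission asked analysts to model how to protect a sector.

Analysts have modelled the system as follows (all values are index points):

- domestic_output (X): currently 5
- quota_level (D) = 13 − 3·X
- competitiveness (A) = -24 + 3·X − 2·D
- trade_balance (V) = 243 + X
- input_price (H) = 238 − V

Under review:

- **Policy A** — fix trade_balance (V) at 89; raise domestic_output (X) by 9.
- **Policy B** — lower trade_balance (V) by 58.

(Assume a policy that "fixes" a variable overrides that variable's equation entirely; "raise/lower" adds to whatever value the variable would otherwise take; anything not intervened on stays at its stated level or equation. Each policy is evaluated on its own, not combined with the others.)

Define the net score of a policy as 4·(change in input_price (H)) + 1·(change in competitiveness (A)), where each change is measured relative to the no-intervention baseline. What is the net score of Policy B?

Baseline:
  X = 5
  D = 13 − 3·5 = -2
  A = -24 + 3·5 − 2·(-2) = -5
  V = 243 + 5 = 248
  H = 238 − 248 = -10
Policy B (V − 58):
  X = 5
  D = 13 − 3·5 = -2
  A = -24 + 3·5 − 2·(-2) = -5
  V = 243 + 5 (−58 from intervention) = 190
  H = 238 − 190 = 48
ΔH = 48 − (-10) = 58; ΔA = -5 − (-5) = 0
Score = 4·58 + 1·0 = 232

232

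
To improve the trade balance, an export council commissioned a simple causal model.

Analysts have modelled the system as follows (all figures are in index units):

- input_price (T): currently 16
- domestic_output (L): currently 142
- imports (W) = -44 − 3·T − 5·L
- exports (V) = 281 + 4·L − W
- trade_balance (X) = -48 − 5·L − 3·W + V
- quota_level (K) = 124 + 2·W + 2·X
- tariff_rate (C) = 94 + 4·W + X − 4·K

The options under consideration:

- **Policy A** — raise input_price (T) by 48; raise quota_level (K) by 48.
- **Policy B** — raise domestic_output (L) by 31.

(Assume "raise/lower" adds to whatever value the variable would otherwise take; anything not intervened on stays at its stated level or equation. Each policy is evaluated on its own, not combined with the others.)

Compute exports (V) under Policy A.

Policy A (T + 48, K + 48):
  T = 16 + 48 = 64
  L = 142
  W = -44 − 3·64 − 5·142 = -946
  V = 281 + 4·142 − (-946) = 1795

1795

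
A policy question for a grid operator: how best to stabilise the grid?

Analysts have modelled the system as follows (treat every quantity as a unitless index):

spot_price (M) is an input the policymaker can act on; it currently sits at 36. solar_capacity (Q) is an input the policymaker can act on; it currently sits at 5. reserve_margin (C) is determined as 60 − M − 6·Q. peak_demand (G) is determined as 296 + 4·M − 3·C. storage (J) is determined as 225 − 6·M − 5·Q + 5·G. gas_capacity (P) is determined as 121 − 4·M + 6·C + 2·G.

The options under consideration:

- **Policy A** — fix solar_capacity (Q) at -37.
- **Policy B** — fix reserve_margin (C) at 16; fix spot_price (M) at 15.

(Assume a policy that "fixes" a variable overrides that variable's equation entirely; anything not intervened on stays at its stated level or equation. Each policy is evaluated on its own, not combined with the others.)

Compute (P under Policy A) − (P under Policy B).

84

Policy A (Q := -37):
  M = 36
  Q = -37
  C = 60 − 36 − 6·(-37) = 246
  G = 296 + 4·36 − 3·246 = -298
  P = 121 − 4·36 + 6·246 + 2·(-298) = 857
Policy B (C := 16, M := 15):
  M = 15
  Q = 5
  C = 16
  G = 296 + 4·15 − 3·16 = 308
  P = 121 − 4·15 + 6·16 + 2·308 = 773
P: 857 − 773 = 84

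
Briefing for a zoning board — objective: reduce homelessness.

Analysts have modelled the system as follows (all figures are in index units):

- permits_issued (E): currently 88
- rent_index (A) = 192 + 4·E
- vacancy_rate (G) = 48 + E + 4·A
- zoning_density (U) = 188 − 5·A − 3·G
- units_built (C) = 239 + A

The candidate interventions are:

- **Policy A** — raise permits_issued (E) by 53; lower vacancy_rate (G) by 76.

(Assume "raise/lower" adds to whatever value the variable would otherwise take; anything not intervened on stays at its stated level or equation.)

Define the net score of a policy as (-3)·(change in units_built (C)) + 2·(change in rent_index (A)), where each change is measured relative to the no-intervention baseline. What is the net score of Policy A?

Baseline:
  E = 88
  A = 192 + 4·88 = 544
  C = 239 + 544 = 783
Policy A (E + 53, G − 76):
  E = 88 + 53 = 141
  A = 192 + 4·141 = 756
  C = 239 + 756 = 995
ΔC = 995 − 783 = 212; ΔA = 756 − 544 = 212
Score = (-3)·212 + 2·212 = -212

-212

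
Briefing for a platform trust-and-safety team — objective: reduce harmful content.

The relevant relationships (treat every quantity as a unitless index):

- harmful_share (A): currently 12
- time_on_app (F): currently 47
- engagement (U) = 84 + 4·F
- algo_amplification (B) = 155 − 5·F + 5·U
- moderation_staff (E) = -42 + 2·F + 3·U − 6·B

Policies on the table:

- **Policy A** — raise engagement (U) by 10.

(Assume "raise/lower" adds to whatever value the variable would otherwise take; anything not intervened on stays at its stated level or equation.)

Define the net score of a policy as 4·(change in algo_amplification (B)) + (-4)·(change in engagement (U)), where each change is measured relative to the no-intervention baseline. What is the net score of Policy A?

Baseline:
  F = 47
  U = 84 + 4·47 = 272
  B = 155 − 5·47 + 5·272 = 1280
Policy A (U + 10):
  F = 47
  U = 84 + 4·47 (+10 from intervention) = 282
  B = 155 − 5·47 + 5·282 = 1330
ΔB = 1330 − 1280 = 50; ΔU = 282 − 272 = 10
Score = 4·50 + (-4)·10 = 160

160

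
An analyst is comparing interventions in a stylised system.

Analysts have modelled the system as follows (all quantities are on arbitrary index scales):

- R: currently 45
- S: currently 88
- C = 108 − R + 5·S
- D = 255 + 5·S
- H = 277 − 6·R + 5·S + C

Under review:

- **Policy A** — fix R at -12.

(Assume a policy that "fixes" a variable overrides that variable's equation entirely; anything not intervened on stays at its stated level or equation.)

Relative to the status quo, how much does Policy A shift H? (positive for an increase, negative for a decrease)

399

Baseline:
  R = 45
  S = 88
  C = 108 − 45 + 5·88 = 503
  H = 277 − 6·45 + 5·88 + 503 = 950
Policy A (R := -12):
  R = -12
  S = 88
  C = 108 − (-12) + 5·88 = 560
  H = 277 − 6·(-12) + 5·88 + 560 = 1349
Change in H: 1349 − 950 = 399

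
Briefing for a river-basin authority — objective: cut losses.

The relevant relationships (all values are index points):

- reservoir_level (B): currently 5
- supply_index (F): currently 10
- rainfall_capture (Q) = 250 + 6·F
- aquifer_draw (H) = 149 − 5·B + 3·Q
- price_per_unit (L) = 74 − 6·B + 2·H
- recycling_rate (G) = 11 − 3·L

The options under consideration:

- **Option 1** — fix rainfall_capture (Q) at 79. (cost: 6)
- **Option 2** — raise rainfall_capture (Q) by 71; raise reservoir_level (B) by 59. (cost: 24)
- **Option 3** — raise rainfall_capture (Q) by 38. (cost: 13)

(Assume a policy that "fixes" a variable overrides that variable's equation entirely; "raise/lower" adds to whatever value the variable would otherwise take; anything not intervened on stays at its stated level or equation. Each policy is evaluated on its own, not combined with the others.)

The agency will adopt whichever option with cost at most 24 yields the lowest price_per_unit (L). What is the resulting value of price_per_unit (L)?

766

Option 1 (Q := 79):
  B = 5
  F = 10
  Q = 79
  H = 149 − 5·5 + 3·79 = 361
  L = 74 − 6·5 + 2·361 = 766
Option 2 (Q + 71, B + 59):
  B = 5 + 59 = 64
  F = 10
  Q = 250 + 6·10 (+71 from intervention) = 381
  H = 149 − 5·64 + 3·381 = 972
  L = 74 − 6·64 + 2·972 = 1634
Option 3 (Q + 38):
  B = 5
  F = 10
  Q = 250 + 6·10 (+38 from intervention) = 348
  H = 149 − 5·5 + 3·348 = 1168
  L = 74 − 6·5 + 2·1168 = 2380
Comparing — Option 1: L=766, Option 2: L=1634, Option 3: L=2380. Lowest is 766 (Option 1).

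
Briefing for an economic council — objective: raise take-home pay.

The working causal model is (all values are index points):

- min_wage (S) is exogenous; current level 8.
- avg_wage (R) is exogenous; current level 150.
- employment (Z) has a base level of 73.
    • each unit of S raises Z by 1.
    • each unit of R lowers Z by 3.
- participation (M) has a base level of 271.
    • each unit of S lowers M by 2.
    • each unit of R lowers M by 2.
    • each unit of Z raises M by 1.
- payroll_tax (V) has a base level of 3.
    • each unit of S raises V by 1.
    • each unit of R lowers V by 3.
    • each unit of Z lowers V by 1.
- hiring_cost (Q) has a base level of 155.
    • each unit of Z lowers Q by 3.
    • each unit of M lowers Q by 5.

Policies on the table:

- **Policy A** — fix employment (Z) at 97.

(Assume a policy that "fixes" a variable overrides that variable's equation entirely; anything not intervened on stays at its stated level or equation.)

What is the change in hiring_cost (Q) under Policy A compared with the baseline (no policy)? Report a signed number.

-3728

Baseline:
  S = 8
  R = 150
  Z = 73 + 8 − 3·150 = -369
  M = 271 − 2·8 − 2·150 + (-369) = -414
  Q = 155 − 3·(-369) − 5·(-414) = 3332
Policy A (Z := 97):
  S = 8
  R = 150
  Z = 97
  M = 271 − 2·8 − 2·150 + 97 = 52
  Q = 155 − 3·97 − 5·52 = -396
Change in Q: -396 − 3332 = -3728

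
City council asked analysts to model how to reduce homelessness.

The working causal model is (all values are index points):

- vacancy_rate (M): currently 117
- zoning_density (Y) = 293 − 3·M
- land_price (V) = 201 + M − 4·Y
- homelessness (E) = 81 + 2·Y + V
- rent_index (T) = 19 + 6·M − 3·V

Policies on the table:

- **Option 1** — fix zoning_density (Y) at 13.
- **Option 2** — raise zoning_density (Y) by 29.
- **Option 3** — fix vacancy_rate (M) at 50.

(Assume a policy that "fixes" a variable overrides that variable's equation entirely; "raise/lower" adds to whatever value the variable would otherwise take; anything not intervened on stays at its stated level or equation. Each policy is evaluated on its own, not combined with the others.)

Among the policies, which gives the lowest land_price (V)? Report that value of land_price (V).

-321

Option 1 (Y := 13):
  M = 117
  Y = 13
  V = 201 + 117 − 4·13 = 266
Option 2 (Y + 29):
  M = 117
  Y = 293 − 3·117 (+29 from intervention) = -29
  V = 201 + 117 − 4·(-29) = 434
Option 3 (M := 50):
  M = 50
  Y = 293 − 3·50 = 143
  V = 201 + 50 − 4·143 = -321
Comparing — Option 1: V=266, Option 2: V=434, Option 3: V=-321. Lowest is -321 (Option 3).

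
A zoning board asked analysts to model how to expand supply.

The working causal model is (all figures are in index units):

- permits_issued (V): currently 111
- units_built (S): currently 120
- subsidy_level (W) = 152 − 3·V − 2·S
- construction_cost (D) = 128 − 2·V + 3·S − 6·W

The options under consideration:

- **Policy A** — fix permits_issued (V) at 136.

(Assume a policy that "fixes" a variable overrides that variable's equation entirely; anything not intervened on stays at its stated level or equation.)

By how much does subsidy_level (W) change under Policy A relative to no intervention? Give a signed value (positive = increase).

-75

Baseline:
  V = 111
  S = 120
  W = 152 − 3·111 − 2·120 = -421
Policy A (V := 136):
  V = 136
  S = 120
  W = 152 − 3·136 − 2·120 = -496
Change in W: -496 − (-421) = -75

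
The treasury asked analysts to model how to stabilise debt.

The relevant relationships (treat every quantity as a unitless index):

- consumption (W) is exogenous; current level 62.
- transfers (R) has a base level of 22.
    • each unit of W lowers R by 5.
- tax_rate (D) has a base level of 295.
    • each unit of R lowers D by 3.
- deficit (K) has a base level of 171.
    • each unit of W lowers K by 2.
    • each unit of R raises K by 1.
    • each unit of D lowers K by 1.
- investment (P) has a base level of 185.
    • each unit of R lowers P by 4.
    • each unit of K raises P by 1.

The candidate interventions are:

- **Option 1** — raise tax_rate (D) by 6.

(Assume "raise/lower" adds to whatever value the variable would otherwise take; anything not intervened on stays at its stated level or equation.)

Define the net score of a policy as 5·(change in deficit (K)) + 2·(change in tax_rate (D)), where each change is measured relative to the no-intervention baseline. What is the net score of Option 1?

-18

Baseline:
  W = 62
  R = 22 − 5·62 = -288
  D = 295 − 3·(-288) = 1159
  K = 171 − 2·62 + (-288) − 1159 = -1400
Option 1 (D + 6):
  W = 62
  R = 22 − 5·62 = -288
  D = 295 − 3·(-288) (+6 from intervention) = 1165
  K = 171 − 2·62 + (-288) − 1165 = -1406
ΔK = -1406 − (-1400) = -6; ΔD = 1165 − 1159 = 6
Score = 5·(-6) + 2·6 = -18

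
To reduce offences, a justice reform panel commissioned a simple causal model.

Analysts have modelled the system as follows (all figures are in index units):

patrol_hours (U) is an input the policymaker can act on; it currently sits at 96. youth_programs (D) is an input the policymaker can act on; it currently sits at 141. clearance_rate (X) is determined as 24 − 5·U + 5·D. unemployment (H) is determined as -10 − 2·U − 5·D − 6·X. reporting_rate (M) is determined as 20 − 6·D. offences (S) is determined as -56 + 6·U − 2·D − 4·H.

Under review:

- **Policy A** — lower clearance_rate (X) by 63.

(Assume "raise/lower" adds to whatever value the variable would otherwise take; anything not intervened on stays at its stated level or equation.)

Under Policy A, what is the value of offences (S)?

Policy A (X − 63):
  U = 96
  D = 141
  X = 24 − 5·96 + 5·141 (−63 from intervention) = 186
  H = -10 − 2·96 − 5·141 − 6·186 = -2023
  S = -56 + 6·96 − 2·141 − 4·(-2023) = 8330

8330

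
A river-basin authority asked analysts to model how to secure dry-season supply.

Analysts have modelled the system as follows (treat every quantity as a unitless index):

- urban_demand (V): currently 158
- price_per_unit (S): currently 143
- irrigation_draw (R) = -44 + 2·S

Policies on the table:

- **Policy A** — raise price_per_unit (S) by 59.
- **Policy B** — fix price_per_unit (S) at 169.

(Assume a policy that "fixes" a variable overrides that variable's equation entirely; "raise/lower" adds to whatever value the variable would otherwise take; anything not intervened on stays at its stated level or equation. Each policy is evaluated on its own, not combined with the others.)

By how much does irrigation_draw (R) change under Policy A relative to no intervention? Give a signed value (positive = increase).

Baseline:
  S = 143
  R = -44 + 2·143 = 242
Policy A (S + 59):
  S = 143 + 59 = 202
  R = -44 + 2·202 = 360
Change in R: 360 − 242 = 118

118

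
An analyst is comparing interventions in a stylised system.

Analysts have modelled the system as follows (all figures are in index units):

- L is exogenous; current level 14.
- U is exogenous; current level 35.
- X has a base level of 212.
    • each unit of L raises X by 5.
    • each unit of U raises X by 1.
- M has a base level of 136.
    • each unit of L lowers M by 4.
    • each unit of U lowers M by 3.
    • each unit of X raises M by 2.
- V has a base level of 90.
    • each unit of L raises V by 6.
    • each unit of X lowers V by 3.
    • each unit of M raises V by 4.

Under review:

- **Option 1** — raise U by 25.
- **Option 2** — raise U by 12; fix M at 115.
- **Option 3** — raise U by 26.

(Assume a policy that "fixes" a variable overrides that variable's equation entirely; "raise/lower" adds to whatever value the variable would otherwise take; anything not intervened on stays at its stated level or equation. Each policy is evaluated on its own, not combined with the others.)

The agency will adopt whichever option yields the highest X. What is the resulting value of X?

Option 1 (U + 25):
  L = 14
  U = 35 + 25 = 60
  X = 212 + 5·14 + 60 = 342
Option 2 (U + 12, M := 115):
  L = 14
  U = 35 + 12 = 47
  X = 212 + 5·14 + 47 = 329
Option 3 (U + 26):
  L = 14
  U = 35 + 26 = 61
  X = 212 + 5·14 + 61 = 343
Comparing — Option 1: X=342, Option 2: X=329, Option 3: X=343. Highest is 343 (Option 3).

343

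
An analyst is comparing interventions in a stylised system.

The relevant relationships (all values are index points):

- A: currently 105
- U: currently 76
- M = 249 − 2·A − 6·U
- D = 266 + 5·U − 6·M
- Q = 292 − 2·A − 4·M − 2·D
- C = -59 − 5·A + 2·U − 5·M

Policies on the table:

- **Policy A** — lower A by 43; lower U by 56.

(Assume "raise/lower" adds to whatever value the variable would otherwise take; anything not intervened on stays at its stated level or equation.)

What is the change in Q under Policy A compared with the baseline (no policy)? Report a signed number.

4022

Baseline:
  A = 105
  U = 76
  M = 249 − 2·105 − 6·76 = -417
  D = 266 + 5·76 − 6·(-417) = 3148
  Q = 292 − 2·105 − 4·(-417) − 2·3148 = -4546
Policy A (A − 43, U − 56):
  A = 105 − 43 = 62
  U = 76 − 56 = 20
  M = 249 − 2·62 − 6·20 = 5
  D = 266 + 5·20 − 6·5 = 336
  Q = 292 − 2·62 − 4·5 − 2·336 = -524
Change in Q: -524 − (-4546) = 4022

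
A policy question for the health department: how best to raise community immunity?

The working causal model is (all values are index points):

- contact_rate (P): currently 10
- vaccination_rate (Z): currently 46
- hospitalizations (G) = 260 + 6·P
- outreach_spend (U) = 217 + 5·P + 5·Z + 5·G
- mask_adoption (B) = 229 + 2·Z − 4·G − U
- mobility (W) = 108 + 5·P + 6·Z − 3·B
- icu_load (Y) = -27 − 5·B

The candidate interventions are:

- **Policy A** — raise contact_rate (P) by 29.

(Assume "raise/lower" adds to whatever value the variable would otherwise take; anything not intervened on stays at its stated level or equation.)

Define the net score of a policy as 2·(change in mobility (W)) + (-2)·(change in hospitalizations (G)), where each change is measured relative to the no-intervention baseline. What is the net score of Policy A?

Baseline:
  P = 10
  Z = 46
  G = 260 + 6·10 = 320
  U = 217 + 5·10 + 5·46 + 5·320 = 2097
  B = 229 + 2·46 − 4·320 − 2097 = -3056
  W = 108 + 5·10 + 6·46 − 3·(-3056) = 9602
Policy A (P + 29):
  P = 10 + 29 = 39
  Z = 46
  G = 260 + 6·39 = 494
  U = 217 + 5·39 + 5·46 + 5·494 = 3112
  B = 229 + 2·46 − 4·494 − 3112 = -4767
  W = 108 + 5·39 + 6·46 − 3·(-4767) = 14880
ΔW = 14880 − 9602 = 5278; ΔG = 494 − 320 = 174
Score = 2·5278 + (-2)·174 = 10208

10208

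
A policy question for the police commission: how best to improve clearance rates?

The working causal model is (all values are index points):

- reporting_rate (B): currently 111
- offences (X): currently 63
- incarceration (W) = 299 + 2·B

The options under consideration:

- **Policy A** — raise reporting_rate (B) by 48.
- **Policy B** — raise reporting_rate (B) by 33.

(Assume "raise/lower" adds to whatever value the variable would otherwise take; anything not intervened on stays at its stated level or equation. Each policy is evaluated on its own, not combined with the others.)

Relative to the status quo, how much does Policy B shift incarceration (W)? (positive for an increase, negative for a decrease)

66

Baseline:
  B = 111
  W = 299 + 2·111 = 521
Policy B (B + 33):
  B = 111 + 33 = 144
  W = 299 + 2·144 = 587
Change in W: 587 − 521 = 66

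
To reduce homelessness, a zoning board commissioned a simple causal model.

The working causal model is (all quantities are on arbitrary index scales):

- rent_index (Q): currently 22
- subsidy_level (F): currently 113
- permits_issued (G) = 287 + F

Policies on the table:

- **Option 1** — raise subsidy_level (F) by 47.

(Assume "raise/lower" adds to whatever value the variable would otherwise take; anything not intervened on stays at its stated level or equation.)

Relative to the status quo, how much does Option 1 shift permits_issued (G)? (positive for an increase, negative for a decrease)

Baseline:
  F = 113
  G = 287 + 113 = 400
Option 1 (F + 47):
  F = 113 + 47 = 160
  G = 287 + 160 = 447
Change in G: 447 − 400 = 47

47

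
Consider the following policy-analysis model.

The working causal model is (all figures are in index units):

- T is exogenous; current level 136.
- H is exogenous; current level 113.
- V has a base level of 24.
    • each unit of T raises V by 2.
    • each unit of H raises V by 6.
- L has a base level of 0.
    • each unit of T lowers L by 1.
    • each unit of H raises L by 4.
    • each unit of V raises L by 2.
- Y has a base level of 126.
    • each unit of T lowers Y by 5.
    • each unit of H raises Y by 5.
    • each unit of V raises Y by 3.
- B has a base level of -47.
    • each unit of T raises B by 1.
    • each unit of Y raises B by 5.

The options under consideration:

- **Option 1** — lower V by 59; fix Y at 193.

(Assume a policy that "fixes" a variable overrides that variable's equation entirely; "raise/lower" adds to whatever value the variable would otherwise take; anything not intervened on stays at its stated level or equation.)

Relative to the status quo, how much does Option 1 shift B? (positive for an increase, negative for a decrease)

-13700

Baseline:
  T = 136
  H = 113
  V = 24 + 2·136 + 6·113 = 974
  Y = 126 − 5·136 + 5·113 + 3·974 = 2933
  B = -47 + 136 + 5·2933 = 14754
Option 1 (V − 59, Y := 193):
  T = 136
  H = 113
  V = 24 + 2·136 + 6·113 (−59 from intervention) = 915
  Y = 193
  B = -47 + 136 + 5·193 = 1054
Change in B: 1054 − 14754 = -13700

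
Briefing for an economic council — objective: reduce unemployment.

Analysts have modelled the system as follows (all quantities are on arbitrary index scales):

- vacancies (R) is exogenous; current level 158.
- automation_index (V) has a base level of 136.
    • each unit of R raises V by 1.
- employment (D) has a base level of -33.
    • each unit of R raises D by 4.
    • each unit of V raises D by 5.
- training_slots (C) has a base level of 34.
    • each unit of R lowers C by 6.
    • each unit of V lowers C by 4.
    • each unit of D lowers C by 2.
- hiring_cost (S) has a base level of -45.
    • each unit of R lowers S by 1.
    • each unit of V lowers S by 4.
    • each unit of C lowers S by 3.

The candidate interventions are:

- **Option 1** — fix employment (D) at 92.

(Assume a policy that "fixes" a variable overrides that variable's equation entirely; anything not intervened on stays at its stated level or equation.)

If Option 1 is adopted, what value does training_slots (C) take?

Option 1 (D := 92):
  R = 158
  V = 136 + 158 = 294
  D = 92
  C = 34 − 6·158 − 4·294 − 2·92 = -2274

-2274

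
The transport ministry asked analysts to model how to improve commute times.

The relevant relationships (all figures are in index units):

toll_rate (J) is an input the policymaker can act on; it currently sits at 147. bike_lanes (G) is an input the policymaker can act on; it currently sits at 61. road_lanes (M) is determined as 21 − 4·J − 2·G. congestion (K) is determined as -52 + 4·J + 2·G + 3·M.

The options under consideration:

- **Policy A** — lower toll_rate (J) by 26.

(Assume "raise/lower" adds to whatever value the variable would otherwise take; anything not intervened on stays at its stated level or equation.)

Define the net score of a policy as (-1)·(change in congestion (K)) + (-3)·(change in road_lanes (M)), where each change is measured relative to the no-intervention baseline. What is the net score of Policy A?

Baseline:
  J = 147
  G = 61
  M = 21 − 4·147 − 2·61 = -689
  K = -52 + 4·147 + 2·61 + 3·(-689) = -1409
Policy A (J − 26):
  J = 147 − 26 = 121
  G = 61
  M = 21 − 4·121 − 2·61 = -585
  K = -52 + 4·121 + 2·61 + 3·(-585) = -1201
ΔK = -1201 − (-1409) = 208; ΔM = -585 − (-689) = 104
Score = (-1)·208 + (-3)·104 = -520

-520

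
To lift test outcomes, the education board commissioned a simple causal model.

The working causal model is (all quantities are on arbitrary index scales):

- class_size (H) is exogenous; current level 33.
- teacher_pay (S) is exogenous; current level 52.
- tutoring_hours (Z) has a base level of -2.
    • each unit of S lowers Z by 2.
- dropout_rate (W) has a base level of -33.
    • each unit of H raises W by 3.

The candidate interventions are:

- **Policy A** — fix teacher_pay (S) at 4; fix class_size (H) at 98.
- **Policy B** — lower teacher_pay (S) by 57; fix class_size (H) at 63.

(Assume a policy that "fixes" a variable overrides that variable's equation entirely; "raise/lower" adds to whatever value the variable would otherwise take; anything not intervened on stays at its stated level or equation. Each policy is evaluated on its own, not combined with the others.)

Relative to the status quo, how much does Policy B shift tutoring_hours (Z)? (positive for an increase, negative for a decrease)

Baseline:
  S = 52
  Z = -2 − 2·52 = -106
Policy B (S − 57, H := 63):
  S = 52 − 57 = -5
  Z = -2 − 2·(-5) = 8
Change in Z: 8 − (-106) = 114

114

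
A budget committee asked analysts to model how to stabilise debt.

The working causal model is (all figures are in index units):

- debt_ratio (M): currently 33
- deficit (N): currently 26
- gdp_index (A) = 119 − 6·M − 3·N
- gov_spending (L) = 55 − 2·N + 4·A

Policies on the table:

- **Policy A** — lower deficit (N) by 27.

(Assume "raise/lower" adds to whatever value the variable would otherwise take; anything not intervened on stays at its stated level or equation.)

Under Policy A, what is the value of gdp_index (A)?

Policy A (N − 27):
  M = 33
  N = 26 − 27 = -1
  A = 119 − 6·33 − 3·(-1) = -76

-76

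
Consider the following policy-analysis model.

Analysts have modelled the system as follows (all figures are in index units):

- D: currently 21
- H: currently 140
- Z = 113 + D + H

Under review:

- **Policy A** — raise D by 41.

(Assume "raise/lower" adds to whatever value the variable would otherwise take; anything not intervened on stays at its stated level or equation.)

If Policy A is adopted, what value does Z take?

315

Policy A (D + 41):
  D = 21 + 41 = 62
  H = 140
  Z = 113 + 62 + 140 = 315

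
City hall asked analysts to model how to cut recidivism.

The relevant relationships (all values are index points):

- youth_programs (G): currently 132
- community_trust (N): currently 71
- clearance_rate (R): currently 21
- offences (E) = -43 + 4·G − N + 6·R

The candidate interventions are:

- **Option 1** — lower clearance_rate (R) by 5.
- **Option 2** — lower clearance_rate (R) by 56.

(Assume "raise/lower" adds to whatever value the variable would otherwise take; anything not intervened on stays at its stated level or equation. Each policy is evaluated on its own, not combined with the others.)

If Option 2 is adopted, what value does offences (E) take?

Option 2 (R − 56):
  G = 132
  N = 71
  R = 21 − 56 = -35
  E = -43 + 4·132 − 71 + 6·(-35) = 204

204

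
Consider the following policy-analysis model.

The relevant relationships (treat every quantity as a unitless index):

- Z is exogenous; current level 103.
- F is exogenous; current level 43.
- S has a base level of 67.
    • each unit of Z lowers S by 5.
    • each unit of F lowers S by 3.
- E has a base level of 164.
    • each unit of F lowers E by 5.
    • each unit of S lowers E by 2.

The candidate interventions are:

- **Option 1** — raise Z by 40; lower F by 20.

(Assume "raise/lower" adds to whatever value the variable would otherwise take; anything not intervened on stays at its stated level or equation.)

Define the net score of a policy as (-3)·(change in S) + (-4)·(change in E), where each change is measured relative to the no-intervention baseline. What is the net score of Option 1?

-1100

Baseline:
  Z = 103
  F = 43
  S = 67 − 5·103 − 3·43 = -577
  E = 164 − 5·43 − 2·(-577) = 1103
Option 1 (Z + 40, F − 20):
  Z = 103 + 40 = 143
  F = 43 − 20 = 23
  S = 67 − 5·143 − 3·23 = -717
  E = 164 − 5·23 − 2·(-717) = 1483
ΔS = -717 − (-577) = -140; ΔE = 1483 − 1103 = 380
Score = (-3)·(-140) + (-4)·380 = -1100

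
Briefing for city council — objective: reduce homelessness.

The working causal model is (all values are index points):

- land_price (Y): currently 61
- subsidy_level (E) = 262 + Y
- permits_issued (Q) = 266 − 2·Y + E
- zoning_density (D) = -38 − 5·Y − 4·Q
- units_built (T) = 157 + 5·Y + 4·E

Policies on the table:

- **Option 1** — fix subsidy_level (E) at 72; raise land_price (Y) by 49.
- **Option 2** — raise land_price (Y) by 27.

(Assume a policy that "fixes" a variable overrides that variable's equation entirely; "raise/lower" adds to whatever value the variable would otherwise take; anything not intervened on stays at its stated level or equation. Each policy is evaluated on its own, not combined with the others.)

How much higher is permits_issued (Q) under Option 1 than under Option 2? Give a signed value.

-322

Option 1 (E := 72, Y + 49):
  Y = 61 + 49 = 110
  E = 72
  Q = 266 − 2·110 + 72 = 118
Option 2 (Y + 27):
  Y = 61 + 27 = 88
  E = 262 + 88 = 350
  Q = 266 − 2·88 + 350 = 440
Q: 118 − 440 = -322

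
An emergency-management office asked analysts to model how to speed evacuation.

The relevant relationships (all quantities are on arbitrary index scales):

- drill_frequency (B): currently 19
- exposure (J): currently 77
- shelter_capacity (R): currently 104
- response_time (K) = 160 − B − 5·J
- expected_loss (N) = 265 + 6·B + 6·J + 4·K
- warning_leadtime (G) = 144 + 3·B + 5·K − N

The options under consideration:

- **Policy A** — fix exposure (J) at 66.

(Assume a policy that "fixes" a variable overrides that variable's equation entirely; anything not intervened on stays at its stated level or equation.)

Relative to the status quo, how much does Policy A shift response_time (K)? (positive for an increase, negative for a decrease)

Baseline:
  B = 19
  J = 77
  K = 160 − 19 − 5·77 = -244
Policy A (J := 66):
  B = 19
  J = 66
  K = 160 − 19 − 5·66 = -189
Change in K: -189 − (-244) = 55

55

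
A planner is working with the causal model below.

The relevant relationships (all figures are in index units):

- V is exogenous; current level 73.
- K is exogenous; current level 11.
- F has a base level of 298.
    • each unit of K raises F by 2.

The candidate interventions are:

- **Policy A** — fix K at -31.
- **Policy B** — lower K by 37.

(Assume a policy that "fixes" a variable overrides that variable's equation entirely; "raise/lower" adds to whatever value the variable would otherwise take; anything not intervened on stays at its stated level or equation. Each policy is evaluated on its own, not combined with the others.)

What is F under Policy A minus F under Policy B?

-10

Policy A (K := -31):
  K = -31
  F = 298 + 2·(-31) = 236
Policy B (K − 37):
  K = 11 − 37 = -26
  F = 298 + 2·(-26) = 246
F: 236 − 246 = -10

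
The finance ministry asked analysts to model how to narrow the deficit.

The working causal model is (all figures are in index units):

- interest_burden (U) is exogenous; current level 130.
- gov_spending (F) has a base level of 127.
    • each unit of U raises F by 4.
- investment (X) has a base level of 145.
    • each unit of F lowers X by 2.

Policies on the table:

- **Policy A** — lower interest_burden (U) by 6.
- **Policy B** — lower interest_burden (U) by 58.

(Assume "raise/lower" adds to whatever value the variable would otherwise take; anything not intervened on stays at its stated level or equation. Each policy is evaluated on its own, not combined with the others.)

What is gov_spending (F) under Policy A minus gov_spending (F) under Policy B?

Policy A (U − 6):
  U = 130 − 6 = 124
  F = 127 + 4·124 = 623
Policy B (U − 58):
  U = 130 − 58 = 72
  F = 127 + 4·72 = 415
F: 623 − 415 = 208

208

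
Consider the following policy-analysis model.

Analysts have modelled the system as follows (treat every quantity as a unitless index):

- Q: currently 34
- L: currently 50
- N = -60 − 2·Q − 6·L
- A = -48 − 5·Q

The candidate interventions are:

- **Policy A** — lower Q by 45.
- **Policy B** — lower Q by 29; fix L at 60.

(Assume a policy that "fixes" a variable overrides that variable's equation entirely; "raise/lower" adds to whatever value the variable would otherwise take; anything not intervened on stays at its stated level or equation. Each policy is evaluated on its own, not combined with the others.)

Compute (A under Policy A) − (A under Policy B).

Policy A (Q − 45):
  Q = 34 − 45 = -11
  A = -48 − 5·(-11) = 7
Policy B (Q − 29, L := 60):
  Q = 34 − 29 = 5
  A = -48 − 5·5 = -73
A: 7 − (-73) = 80

80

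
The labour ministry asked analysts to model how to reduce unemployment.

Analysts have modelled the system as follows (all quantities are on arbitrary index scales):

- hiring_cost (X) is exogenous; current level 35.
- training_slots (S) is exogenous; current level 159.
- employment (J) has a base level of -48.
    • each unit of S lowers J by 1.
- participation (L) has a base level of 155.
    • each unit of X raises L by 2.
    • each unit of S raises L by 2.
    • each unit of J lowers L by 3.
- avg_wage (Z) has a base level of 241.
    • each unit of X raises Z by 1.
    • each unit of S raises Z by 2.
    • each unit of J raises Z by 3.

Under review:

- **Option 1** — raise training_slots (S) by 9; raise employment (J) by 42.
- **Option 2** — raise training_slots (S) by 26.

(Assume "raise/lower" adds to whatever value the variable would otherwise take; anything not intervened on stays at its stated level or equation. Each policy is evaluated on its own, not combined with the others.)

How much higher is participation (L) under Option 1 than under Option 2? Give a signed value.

Option 1 (S + 9, J + 42):
  X = 35
  S = 159 + 9 = 168
  J = -48 − 168 (+42 from intervention) = -174
  L = 155 + 2·35 + 2·168 − 3·(-174) = 1083
Option 2 (S + 26):
  X = 35
  S = 159 + 26 = 185
  J = -48 − 185 = -233
  L = 155 + 2·35 + 2·185 − 3·(-233) = 1294
L: 1083 − 1294 = -211

-211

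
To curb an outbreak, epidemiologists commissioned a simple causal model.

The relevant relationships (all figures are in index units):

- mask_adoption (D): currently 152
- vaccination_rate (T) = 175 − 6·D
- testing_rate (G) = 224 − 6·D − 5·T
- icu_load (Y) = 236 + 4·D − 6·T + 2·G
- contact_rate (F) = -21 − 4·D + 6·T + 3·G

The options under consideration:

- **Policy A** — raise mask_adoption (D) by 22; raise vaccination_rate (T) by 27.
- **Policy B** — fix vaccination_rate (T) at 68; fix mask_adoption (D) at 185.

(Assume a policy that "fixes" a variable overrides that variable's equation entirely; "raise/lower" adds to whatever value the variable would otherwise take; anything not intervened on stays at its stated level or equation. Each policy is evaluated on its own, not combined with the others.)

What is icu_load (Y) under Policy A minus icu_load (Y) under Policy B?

Policy A (D + 22, T + 27):
  D = 152 + 22 = 174
  T = 175 − 6·174 (+27 from intervention) = -842
  G = 224 − 6·174 − 5·(-842) = 3390
  Y = 236 + 4·174 − 6·(-842) + 2·3390 = 12764
Policy B (T := 68, D := 185):
  D = 185
  T = 68
  G = 224 − 6·185 − 5·68 = -1226
  Y = 236 + 4·185 − 6·68 + 2·(-1226) = -1884
Y: 12764 − (-1884) = 14648

14648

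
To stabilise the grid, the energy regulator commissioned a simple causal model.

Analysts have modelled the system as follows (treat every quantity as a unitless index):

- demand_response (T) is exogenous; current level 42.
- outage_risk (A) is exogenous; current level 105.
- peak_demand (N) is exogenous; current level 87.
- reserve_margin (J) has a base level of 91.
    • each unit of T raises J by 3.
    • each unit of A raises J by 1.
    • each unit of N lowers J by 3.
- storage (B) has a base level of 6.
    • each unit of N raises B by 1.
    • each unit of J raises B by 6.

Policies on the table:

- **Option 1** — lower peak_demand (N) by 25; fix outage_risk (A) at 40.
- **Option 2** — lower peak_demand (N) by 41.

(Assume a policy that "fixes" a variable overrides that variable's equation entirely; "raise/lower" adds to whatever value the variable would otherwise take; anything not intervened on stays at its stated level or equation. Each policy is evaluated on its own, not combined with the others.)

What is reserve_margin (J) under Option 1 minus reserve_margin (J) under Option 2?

Option 1 (N − 25, A := 40):
  T = 42
  A = 40
  N = 87 − 25 = 62
  J = 91 + 3·42 + 40 − 3·62 = 71
Option 2 (N − 41):
  T = 42
  A = 105
  N = 87 − 41 = 46
  J = 91 + 3·42 + 105 − 3·46 = 184
J: 71 − 184 = -113

-113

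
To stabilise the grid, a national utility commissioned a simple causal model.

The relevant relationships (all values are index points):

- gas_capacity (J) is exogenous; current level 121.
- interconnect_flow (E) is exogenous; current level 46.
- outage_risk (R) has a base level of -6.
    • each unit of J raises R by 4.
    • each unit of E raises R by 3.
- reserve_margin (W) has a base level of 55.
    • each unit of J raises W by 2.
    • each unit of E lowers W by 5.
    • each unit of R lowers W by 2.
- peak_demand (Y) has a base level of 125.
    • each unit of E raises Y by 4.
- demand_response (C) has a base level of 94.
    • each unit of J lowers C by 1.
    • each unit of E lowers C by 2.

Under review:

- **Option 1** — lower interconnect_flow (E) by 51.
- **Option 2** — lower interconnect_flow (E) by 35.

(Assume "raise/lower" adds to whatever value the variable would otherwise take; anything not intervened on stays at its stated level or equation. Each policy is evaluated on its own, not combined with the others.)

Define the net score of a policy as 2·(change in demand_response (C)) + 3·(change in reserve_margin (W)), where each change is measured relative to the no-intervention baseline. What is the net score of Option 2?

Baseline:
  J = 121
  E = 46
  R = -6 + 4·121 + 3·46 = 616
  W = 55 + 2·121 − 5·46 − 2·616 = -1165
  C = 94 − 121 − 2·46 = -119
Option 2 (E − 35):
  J = 121
  E = 46 − 35 = 11
  R = -6 + 4·121 + 3·11 = 511
  W = 55 + 2·121 − 5·11 − 2·511 = -780
  C = 94 − 121 − 2·11 = -49
ΔC = -49 − (-119) = 70; ΔW = -780 − (-1165) = 385
Score = 2·70 + 3·385 = 1295

1295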